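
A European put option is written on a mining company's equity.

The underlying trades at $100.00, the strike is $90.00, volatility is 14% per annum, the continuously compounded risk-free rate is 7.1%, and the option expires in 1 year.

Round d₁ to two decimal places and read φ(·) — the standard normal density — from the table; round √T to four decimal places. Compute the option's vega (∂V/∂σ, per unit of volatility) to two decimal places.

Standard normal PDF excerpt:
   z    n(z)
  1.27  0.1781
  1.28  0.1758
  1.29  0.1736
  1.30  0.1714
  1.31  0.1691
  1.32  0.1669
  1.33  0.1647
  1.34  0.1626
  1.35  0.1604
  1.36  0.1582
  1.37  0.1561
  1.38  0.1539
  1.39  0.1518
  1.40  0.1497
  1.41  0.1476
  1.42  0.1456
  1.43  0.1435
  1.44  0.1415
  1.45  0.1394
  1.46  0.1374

σ√T = 0.14·√1 = 0.1400
d₁ = [ln(100/90) + (0.071 + 0.14²/2)·1] / 0.1400 = [0.1054 + 0.0808] / 0.1400 = 1.3297 → 1.33
√T = √1 = 1.0000
φ(d₁) = φ(1.33) = 0.1647
vega = S·φ(d₁)·√T = 100·0.1647·1.0000 = 16.4700

16.47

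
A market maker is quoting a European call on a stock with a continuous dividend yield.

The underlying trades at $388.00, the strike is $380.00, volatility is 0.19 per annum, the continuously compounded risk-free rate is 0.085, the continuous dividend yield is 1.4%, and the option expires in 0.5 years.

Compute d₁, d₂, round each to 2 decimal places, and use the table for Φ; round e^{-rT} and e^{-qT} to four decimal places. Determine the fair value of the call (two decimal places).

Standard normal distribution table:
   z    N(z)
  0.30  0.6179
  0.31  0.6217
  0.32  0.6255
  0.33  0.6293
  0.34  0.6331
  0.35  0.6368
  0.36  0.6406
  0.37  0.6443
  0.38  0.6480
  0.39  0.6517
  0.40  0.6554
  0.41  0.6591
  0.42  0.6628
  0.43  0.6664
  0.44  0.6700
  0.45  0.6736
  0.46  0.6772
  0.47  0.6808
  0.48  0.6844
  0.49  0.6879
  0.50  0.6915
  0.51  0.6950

T = 0.5;  σ√T = 0.1344
d₁ = [ln(388/380) + (0.085 − 0.014 + 0.19²/2)·0.5] / 0.1344 = [0.0208 + 0.0445] / 0.1344 = 0.4865 → 0.49
d₂ = d₁ − σ√T = 0.4865 − 0.1344 = 0.3521 → 0.35
exp(−qT) = exp(−0.014·0.5) = 0.9930;  exp(−rT) = exp(−0.085·0.5) = 0.9584
C = 388·0.9930·N(0.49) − 380·0.9584·N(0.35) = 388·0.9930·0.6879 − 380·0.9584·0.6368 = 265.0369 − 231.9175 = 33.1194

$33.12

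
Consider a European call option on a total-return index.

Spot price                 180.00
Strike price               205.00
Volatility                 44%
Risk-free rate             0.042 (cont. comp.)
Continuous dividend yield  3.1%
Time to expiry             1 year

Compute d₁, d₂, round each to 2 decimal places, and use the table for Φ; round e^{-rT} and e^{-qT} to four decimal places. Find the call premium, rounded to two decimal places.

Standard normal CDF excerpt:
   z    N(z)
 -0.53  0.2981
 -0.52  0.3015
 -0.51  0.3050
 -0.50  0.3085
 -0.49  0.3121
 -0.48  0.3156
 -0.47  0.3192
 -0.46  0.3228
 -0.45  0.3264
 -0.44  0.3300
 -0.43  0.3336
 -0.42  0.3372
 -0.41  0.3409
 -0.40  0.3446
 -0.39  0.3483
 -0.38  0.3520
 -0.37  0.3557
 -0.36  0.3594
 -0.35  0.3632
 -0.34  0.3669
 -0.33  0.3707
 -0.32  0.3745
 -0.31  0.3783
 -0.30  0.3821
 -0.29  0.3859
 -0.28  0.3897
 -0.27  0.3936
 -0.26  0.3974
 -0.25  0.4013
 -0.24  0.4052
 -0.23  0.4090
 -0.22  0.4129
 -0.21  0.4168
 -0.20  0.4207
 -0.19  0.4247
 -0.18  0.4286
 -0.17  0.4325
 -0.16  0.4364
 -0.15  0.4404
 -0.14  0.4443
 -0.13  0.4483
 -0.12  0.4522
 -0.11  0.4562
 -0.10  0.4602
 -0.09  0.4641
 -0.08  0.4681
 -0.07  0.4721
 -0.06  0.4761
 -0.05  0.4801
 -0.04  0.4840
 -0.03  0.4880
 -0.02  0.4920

T = 1;  σ√T = 0.4400
d₁ = [ln(180/205) + (0.042 − 0.031 + ½·0.44²)·1] / (σ√T) = (-0.1301 + 0.1078) / 0.4400 = -0.0506 ⇒ -0.05
d₂ = -0.0506 − 0.4400 = -0.4906 ⇒ -0.49
e^(−qT) = e^(−0.031·1) = 0.9695;  e^(−rT) = e^(−0.042·1) = 0.9589
N(d₁) = N(-0.05) = 0.4801;  N(d₂) = N(-0.49) = 0.3121
C = 180·0.9695·0.4801 − 205·0.9589·0.3121 = 83.7823 − 61.3509 = 22.4313

22.43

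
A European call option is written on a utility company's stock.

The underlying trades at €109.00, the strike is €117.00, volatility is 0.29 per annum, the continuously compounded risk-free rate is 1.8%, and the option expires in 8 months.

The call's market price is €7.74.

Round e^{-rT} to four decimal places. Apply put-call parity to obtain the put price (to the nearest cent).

e^(−rT) = e^(−0.018·0.6667) = 0.9881
Put-call parity: C − P = S − K·e^(−rT) = 109 − 117·0.9881 = 109 − 115.6077 = -6.6077
P = C − (C − P) = 7.74 − (-6.6077) = 14.3477

€14.35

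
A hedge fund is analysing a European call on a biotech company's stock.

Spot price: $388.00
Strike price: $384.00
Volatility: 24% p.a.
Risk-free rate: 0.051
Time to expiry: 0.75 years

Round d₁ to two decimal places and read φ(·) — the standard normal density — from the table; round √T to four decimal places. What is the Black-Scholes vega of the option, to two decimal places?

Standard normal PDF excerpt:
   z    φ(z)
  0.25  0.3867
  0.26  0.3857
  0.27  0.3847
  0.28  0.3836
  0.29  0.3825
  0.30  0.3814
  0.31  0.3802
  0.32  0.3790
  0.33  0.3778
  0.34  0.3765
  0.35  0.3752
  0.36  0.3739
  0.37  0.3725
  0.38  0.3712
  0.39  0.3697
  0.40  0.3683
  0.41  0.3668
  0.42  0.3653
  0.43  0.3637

126.51

T = 0.75;  σ√T = 0.2078
d₁ = [ln(388/384) + (0.051 + ½·0.24²)·0.75] / (σ√T) = (0.0104 + 0.0599) / 0.2078 = 0.3378 which rounds to 0.34
√T = √0.75 = 0.8660
φ(d₁) = φ(0.34) = 0.3765
vega = S·φ(d₁)·√T = 388·0.3765·0.8660 = 126.5070
(Call and put vega coincide under Black-Scholes.)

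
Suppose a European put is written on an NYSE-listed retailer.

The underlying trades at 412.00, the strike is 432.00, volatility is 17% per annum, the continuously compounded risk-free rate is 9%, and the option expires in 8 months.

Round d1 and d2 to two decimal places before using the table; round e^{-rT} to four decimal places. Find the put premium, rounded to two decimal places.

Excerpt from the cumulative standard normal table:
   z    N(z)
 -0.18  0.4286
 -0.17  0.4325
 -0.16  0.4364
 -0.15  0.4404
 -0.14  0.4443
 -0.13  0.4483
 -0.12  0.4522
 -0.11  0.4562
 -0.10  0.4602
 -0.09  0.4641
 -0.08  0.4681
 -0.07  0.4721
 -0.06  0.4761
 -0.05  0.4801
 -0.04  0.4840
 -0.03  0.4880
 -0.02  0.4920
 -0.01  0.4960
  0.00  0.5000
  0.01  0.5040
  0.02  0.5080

20.38

T = 0.6667;  σ√T = 0.1388
d₁ = [ln(412/432) + (0.09 + 0.17²/2)·0.6667] / 0.1388 = [-0.0474 + 0.0696] / 0.1388 = 0.1602 ≈ 0.16
d₂ = d₁ − σ√T = 0.1602 − 0.1388 = 0.0214 ≈ 0.02
exp(−rT) = exp(−0.09·0.6667) = 0.9418
N(−d₂) = N(-0.02) = 0.4920;  N(−d₁) = N(-0.16) = 0.4364
P = 432·0.9418·0.4920 − 412·0.4364 = 200.1739 − 179.7968 = 20.3771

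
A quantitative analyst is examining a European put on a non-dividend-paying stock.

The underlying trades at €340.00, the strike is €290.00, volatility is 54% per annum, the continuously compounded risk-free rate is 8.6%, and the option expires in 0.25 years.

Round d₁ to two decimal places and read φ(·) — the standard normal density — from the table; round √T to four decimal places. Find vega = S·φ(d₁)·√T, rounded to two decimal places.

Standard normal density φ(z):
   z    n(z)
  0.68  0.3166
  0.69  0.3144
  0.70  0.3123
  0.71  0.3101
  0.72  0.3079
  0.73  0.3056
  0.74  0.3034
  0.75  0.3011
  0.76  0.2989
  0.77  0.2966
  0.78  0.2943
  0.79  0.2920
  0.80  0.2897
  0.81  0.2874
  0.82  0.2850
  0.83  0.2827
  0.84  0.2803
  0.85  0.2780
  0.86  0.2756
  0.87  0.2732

σ√T = 0.54 × 0.5000 = 0.2700
d₁ = [ln(340/290) + (0.086 + ½·0.54²)·0.25] / (σ√T) = (0.1591 + 0.0580) / 0.2700 = 0.8038 → 0.80
√T = √0.25 = 0.5000
φ(d₁) = φ(0.80) = 0.2897
vega = S·φ(d₁)·√T = 340·0.2897·0.5000 = 49.2490
(The call has the same vega.)

49.25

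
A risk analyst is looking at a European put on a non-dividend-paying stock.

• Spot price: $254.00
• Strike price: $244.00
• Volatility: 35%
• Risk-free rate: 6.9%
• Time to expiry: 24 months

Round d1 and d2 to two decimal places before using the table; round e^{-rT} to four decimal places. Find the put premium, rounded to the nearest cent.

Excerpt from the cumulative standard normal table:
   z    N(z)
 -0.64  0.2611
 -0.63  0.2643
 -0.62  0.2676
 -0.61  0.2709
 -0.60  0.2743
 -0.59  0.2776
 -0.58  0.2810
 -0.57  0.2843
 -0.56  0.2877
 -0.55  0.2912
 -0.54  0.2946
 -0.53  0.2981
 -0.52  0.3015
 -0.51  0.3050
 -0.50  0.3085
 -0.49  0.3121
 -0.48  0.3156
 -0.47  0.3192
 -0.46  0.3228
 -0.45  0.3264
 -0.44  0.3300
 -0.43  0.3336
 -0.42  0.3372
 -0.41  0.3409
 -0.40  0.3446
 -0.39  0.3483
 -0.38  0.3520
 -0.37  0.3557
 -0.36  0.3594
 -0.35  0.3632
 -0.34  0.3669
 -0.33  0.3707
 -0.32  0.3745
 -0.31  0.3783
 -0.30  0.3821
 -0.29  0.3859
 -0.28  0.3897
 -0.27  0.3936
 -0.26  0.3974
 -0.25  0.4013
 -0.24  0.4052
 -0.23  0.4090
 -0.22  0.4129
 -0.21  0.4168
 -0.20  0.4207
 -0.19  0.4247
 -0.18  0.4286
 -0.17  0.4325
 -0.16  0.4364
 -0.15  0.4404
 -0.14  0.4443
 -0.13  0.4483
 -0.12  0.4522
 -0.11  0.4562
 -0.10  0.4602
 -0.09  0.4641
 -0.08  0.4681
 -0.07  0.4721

$28.16

σ√T = 0.35 × 1.4142 = 0.4950
d₁ = [ln(254/244) + (0.069 + 0.35²/2)·2] / 0.4950 = [0.0402 + 0.2605] / 0.4950 = 0.6074 ≈ 0.61
d₂ = d₁ − σ√T = 0.6074 − 0.4950 = 0.1125 ≈ 0.11
exp(−rT) = exp(−0.069·2) = 0.8711
N(−d₂) = N(-0.11) = 0.4562;  N(−d₁) = N(-0.61) = 0.2709
P = 244·0.8711·0.4562 − 254·0.2709 = 96.9646 − 68.8086 = 28.1560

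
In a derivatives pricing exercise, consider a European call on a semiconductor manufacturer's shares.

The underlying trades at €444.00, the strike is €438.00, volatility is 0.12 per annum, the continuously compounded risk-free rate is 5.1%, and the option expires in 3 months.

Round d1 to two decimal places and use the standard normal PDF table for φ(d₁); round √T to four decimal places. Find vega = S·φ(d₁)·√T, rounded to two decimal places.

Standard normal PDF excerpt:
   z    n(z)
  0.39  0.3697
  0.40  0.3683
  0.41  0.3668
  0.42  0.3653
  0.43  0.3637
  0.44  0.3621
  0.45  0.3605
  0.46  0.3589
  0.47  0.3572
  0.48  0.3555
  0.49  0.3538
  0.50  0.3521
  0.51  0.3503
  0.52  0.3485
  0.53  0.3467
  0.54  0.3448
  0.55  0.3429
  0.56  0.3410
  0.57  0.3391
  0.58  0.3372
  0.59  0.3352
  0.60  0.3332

T = 0.25;  σ√T = 0.0600
d₁ = [ln(444/438) + (0.051 + 0.12²/2)·0.25] / 0.0600 = [0.0136 + 0.0145] / 0.0600 = 0.4693 which rounds to 0.47
√T = √0.25 = 0.5000
φ(d₁) = φ(0.47) = 0.3572
vega = S·φ(d₁)·√T = 444·0.3572·0.5000 = 79.2984

79.30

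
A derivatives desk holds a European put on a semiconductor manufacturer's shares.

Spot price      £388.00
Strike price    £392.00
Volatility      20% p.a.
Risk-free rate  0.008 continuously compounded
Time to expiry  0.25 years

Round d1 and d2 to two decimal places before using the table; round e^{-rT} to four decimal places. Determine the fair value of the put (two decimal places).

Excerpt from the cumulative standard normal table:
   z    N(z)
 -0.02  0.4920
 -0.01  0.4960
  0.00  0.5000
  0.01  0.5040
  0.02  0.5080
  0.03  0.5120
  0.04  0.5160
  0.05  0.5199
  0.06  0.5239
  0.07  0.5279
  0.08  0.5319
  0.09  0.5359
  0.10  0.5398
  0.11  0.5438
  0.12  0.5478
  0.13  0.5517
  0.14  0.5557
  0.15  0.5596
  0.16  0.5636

σ√T = 0.2·√0.25 = 0.1000
d₁ = [ln(388/392) + (0.008 + 0.2²/2)·0.25] / 0.1000 = [-0.0103 + 0.0070] / 0.1000 = -0.0326 which rounds to -0.03
d₂ = d₁ − σ√T = -0.0326 − 0.1000 = -0.1326 which rounds to -0.13
exp(−rT) = exp(−0.008·0.25) = 0.9980
P = 392·0.9980·N(0.13) − 388·N(0.03) = 392·0.9980·0.5517 − 388·0.5120 = 215.8339 − 198.6560 = 17.1779

£17.18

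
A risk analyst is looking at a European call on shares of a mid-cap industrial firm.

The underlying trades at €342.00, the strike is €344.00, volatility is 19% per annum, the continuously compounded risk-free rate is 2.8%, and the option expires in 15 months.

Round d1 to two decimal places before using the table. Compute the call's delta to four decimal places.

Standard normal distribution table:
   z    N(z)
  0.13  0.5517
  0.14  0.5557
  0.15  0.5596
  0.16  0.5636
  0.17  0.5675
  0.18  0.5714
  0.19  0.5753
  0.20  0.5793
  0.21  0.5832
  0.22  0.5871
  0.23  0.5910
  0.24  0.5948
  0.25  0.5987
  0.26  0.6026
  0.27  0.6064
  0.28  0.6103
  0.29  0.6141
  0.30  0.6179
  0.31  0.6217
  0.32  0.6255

T = 1.25;  σ√T = 0.2124
d₁ = [ln(342/344) + (0.028 + 0.19²/2)·1.25] / 0.2124 = [-0.0058 + 0.0576] / 0.2124 = 0.2435 ≈ 0.24
N(d₁) = N(0.24) = 0.5948
Δ_call = N(d₁) = 0.5948

0.5948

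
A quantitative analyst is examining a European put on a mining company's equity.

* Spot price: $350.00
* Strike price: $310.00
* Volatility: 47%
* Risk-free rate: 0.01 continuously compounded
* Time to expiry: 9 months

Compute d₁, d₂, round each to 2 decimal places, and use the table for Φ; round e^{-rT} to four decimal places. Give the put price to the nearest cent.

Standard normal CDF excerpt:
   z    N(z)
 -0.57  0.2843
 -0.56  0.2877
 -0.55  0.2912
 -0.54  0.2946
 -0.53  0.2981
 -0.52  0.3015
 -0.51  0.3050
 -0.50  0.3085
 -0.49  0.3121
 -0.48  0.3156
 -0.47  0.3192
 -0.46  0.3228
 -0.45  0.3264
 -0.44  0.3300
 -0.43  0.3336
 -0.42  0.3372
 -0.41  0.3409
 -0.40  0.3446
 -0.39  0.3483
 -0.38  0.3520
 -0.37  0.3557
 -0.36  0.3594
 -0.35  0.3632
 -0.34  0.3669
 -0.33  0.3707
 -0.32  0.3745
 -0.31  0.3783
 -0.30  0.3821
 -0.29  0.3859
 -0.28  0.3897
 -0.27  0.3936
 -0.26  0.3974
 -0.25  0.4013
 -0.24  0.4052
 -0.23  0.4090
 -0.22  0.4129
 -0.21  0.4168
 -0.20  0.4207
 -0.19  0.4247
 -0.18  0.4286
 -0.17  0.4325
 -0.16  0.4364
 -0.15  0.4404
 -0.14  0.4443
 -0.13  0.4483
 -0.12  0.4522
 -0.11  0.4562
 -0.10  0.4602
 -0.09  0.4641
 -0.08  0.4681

$34.84

T = 0.75;  σ√T = 0.4070
d₁ = [ln(350/310) + (0.01 + ½·0.47²)·0.75] / (σ√T) = (0.1214 + 0.0903) / 0.4070 = 0.5201 → 0.52
d₂ = 0.5201 − 0.4070 = 0.1131 → 0.11
e^(−rT) = e^(−0.01·0.75) = 0.9925
N(−d₂) = N(-0.11) = 0.4562;  N(−d₁) = N(-0.52) = 0.3015
P = 310·0.9925·0.4562 − 350·0.3015 = 140.3613 − 105.5250 = 34.8363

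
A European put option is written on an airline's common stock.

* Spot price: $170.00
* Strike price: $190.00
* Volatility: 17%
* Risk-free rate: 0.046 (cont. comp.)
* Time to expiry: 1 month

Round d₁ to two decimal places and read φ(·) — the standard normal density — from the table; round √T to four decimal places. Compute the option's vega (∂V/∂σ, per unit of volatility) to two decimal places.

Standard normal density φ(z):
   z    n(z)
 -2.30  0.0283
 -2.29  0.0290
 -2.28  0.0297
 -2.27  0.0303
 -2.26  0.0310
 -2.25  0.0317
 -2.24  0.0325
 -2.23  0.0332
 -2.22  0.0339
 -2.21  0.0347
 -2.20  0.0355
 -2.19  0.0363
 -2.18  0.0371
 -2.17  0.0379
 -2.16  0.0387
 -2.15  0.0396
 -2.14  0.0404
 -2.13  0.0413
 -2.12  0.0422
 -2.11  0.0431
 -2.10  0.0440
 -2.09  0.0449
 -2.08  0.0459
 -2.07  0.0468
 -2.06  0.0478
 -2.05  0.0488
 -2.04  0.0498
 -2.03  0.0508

σ√T = 0.17·√0.08333 = 0.0491
ln(S/K) + (r + σ²/2)T = ln(170/190) + (0.046 + 0.17²/2)·0.08333 = -0.1112 + 0.0050 = -0.1062
d₁ = -0.1062 / 0.0491 = -2.1638 ⇒ -2.16
√T = √0.08333 = 0.2887
φ(d₁) = φ(-2.16) = 0.0387
vega = S·φ(d₁)·√T = 170·0.0387·0.2887 = 1.8994

1.90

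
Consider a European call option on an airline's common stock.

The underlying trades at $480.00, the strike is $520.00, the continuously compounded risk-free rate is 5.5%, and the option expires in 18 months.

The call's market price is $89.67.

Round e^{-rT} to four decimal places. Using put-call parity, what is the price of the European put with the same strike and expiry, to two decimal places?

e^(−rT) = e^(−0.055·1.5) = 0.9208
Put-call parity: C − P = S − K·e^(−rT) = 480 − 520·0.9208 = 480 − 478.8160 = 1.1840
P = C − (C − P) = 89.67 − (1.1840) = 88.4860

$88.49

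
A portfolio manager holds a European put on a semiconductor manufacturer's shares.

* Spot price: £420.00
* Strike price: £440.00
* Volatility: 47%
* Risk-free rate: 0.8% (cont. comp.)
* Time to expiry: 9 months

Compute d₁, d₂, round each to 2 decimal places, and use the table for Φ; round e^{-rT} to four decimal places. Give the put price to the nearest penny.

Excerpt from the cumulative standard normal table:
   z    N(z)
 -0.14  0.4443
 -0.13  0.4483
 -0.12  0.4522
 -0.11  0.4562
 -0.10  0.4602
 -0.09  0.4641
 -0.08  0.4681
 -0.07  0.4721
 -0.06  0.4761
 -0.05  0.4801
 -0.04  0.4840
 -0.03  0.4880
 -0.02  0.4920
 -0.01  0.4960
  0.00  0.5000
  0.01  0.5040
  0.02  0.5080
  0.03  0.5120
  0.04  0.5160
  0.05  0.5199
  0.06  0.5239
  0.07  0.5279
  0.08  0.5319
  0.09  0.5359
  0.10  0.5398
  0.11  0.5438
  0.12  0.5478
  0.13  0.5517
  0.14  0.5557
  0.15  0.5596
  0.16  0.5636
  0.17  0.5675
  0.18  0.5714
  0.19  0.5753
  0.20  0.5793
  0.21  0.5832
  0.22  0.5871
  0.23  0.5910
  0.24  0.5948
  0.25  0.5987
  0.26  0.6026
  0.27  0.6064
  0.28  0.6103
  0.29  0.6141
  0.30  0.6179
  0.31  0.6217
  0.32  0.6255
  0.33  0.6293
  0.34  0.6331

σ√T = 0.47·√0.75 = 0.4070
ln(S/K) + (r + σ²/2)T = ln(420/440) + (0.008 + 0.47²/2)·0.75 = -0.0465 + 0.0888 = 0.0423
d₁ = 0.0423 / 0.4070 = 0.1040 → 0.10
d₂ = d₁ − σ√T = 0.1040 − 0.4070 = -0.3031 → -0.30
exp(−rT) = exp(−0.008·0.75) = 0.9940
N(−d₂) = N(0.30) = 0.6179;  N(−d₁) = N(-0.10) = 0.4602
P = 440·0.9940·0.6179 − 420·0.4602 = 270.2447 − 193.2840 = 76.9607

£76.96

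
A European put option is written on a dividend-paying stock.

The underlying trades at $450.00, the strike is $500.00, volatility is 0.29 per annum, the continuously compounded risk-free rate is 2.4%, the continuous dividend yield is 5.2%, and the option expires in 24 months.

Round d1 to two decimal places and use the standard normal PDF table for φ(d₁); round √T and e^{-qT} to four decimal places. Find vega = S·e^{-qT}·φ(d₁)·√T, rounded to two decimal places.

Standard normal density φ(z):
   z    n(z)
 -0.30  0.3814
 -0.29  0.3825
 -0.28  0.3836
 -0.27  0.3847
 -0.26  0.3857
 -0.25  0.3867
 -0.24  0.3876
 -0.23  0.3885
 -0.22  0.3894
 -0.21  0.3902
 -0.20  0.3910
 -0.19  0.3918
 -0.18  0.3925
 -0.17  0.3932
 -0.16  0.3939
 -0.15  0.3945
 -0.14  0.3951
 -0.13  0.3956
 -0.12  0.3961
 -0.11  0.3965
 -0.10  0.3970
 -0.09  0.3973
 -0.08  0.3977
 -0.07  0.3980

σ√T = 0.29 × 1.4142 = 0.4101
d₁ = [ln(450/500) + (0.024 − 0.052 + ½·0.29²)·2] / (σ√T) = (-0.1054 + 0.0281) / 0.4101 = -0.1884 → -0.19
√T = √2 = 1.4142
φ(d₁) = φ(-0.19) = 0.3918
e^(−qT) = e^(−0.052·2) = 0.9012
vega = S·e^(−qT)·φ(d₁)·√T = 450·0.9012·0.3918·1.4142 = 224.7030

224.70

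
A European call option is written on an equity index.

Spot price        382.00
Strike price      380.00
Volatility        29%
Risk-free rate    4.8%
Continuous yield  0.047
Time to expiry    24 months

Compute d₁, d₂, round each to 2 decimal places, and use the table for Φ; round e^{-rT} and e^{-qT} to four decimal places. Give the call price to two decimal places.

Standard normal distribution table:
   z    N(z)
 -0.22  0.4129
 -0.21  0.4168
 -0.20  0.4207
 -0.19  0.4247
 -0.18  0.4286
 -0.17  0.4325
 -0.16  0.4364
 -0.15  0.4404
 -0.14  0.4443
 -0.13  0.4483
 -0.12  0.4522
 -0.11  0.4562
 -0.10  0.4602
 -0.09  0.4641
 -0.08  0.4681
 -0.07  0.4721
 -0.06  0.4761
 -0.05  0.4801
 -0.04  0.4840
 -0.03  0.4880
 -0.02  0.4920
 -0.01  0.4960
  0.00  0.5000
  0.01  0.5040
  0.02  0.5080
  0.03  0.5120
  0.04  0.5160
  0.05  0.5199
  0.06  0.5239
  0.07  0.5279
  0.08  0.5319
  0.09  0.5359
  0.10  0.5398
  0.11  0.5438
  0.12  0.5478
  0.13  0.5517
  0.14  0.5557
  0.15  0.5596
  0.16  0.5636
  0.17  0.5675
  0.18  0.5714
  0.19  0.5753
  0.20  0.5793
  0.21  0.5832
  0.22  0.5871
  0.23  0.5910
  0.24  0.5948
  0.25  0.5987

T = 2;  σ√T = 0.4101
d₁ = [ln(382/380) + (0.048 − 0.047 + 0.29²/2)·2] / 0.4101 = [0.0052 + 0.0861] / 0.4101 = 0.2227 ≈ 0.22
d₂ = d₁ − σ√T = 0.2227 − 0.4101 = -0.1874 ≈ -0.19
e^(−qT) = e^(−0.047·2) = 0.9103;  e^(−rT) = e^(−0.048·2) = 0.9085
N(d₁) = N(0.22) = 0.5871;  N(d₂) = N(-0.19) = 0.4247
C = 382·0.9103·0.5871 − 380·0.9085·0.4247 = 204.1550 − 146.6192 = 57.5358

57.54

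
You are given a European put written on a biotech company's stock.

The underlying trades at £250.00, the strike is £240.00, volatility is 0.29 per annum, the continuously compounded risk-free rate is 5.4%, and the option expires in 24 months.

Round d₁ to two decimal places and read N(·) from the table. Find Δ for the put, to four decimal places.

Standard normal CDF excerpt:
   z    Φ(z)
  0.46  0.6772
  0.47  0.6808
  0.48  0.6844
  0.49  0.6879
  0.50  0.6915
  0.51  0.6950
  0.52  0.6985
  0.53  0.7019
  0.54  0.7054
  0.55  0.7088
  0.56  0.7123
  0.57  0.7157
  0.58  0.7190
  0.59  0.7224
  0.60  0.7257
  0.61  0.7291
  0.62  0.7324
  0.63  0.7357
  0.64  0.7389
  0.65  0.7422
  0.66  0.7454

σ√T = 0.29 × 1.4142 = 0.4101
d₁ = [ln(250/240) + (0.054 + 0.29²/2)·2] / 0.4101 = [0.0408 + 0.1921] / 0.4101 = 0.5679 ≈ 0.57
N(d₁) = N(0.57) = 0.7157
Δ_put = N(d₁) − 1 = 0.7157 − 1 = -0.2843

-0.2843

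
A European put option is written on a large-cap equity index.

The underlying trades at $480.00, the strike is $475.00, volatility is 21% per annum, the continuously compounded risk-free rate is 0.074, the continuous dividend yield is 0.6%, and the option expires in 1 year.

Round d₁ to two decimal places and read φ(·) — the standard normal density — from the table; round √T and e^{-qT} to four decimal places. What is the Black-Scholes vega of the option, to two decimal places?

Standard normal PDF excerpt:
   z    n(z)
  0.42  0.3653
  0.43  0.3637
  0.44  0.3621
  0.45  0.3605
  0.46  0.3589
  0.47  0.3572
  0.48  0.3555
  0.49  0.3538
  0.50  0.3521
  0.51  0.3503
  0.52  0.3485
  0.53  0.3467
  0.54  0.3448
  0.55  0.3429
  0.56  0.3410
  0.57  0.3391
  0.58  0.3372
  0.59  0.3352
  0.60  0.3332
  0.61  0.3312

σ√T = 0.21 × 1.0000 = 0.2100
d₁ = [ln(480/475) + (0.074 − 0.006 + 0.21²/2)·1] / 0.2100 = [0.0105 + 0.0900] / 0.2100 = 0.4787 ⇒ 0.48
√T = √1 = 1.0000
φ(d₁) = φ(0.48) = 0.3555
exp(−qT) = exp(−0.006·1) = 0.9940
vega = S·exp(−qT)·φ(d₁)·√T = 480·0.9940·0.3555·1.0000 = 169.6162

169.62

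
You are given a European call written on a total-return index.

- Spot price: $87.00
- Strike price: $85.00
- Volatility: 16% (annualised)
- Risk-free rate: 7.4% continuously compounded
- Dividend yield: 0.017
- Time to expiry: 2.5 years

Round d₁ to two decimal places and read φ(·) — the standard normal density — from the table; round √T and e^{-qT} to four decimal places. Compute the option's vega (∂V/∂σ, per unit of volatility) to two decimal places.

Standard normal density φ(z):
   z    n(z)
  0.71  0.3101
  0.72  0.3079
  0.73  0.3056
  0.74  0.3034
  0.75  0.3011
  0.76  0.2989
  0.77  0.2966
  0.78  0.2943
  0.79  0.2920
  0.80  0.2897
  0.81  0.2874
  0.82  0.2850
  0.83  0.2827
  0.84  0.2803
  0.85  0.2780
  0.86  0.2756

σ√T = 0.16 × 1.5811 = 0.2530
d₁ = [ln(87/85) + (0.074 − 0.017 + 0.16²/2)·2.5] / 0.2530 = [0.0233 + 0.1745] / 0.2530 = 0.7817 ≈ 0.78
√T = √2.5 = 1.5811
φ(d₁) = φ(0.78) = 0.2943
e^(−qT) = e^(−0.017·2.5) = 0.9584
vega = S·e^(−qT)·φ(d₁)·√T = 87·0.9584·0.2943·1.5811 = 38.7986
(The put has the same vega.)

38.80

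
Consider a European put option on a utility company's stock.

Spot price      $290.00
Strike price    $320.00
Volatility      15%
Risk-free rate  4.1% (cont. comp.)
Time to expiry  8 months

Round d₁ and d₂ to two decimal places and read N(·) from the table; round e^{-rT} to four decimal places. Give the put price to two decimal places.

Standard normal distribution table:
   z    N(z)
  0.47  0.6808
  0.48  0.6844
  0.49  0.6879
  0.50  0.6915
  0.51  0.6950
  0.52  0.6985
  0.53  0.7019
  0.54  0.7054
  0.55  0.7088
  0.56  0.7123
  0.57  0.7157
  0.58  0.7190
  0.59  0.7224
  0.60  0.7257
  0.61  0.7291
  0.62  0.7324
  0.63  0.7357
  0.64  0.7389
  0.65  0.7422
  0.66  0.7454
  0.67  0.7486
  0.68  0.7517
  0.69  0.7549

σ√T = 0.15·√0.6667 = 0.1225
ln(S/K) + (r + σ²/2)T = ln(290/320) + (0.041 + 0.15²/2)·0.6667 = -0.0984 + 0.0348 = -0.0636
d₁ = -0.0636 / 0.1225 = -0.5193 ⇒ -0.52
d₂ = d₁ − σ√T = -0.5193 − 0.1225 = -0.6418 ⇒ -0.64
e^(−rT) = e^(−0.041·0.6667) = 0.9730
N(−d₂) = N(0.64) = 0.7389;  N(−d₁) = N(0.52) = 0.6985
P = 320·0.9730·0.7389 − 290·0.6985 = 230.0639 − 202.5650 = 27.4989

$27.50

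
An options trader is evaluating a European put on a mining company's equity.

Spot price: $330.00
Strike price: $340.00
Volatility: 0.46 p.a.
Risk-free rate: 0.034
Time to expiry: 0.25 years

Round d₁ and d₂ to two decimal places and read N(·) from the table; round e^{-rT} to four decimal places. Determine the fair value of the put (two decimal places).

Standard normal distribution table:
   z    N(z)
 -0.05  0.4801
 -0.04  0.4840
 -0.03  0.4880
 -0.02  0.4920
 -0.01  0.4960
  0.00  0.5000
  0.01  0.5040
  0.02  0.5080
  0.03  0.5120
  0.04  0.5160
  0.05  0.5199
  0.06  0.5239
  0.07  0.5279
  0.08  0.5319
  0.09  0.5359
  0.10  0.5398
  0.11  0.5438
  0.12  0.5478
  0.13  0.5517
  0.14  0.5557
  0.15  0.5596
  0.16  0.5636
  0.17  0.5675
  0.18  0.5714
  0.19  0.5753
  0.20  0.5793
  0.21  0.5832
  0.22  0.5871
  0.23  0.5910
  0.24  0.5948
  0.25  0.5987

T = 0.25;  σ√T = 0.2300
d₁ = [ln(330/340) + (0.034 + 0.46²/2)·0.25] / 0.2300 = [-0.0299 + 0.0350] / 0.2300 = 0.0222 ≈ 0.02
d₂ = d₁ − σ√T = 0.0222 − 0.2300 = -0.2078 ≈ -0.21
e^(−rT) = e^(−0.034·0.25) = 0.9915
P = 340·0.9915·N(0.21) − 330·N(-0.02) = 340·0.9915·0.5832 − 330·0.4920 = 196.6026 − 162.3600 = 34.2426

$34.24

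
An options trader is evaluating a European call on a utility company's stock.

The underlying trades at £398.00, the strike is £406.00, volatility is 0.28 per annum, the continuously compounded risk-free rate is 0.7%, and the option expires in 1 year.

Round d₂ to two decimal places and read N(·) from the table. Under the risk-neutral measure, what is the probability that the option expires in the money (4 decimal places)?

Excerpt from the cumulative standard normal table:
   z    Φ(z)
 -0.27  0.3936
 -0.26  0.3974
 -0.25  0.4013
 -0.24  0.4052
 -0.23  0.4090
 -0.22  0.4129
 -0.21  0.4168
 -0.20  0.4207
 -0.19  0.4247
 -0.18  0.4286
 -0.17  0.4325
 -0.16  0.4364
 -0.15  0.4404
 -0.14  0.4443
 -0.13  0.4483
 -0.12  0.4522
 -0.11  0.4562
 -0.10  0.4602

0.4247

σ√T = 0.28·√1 = 0.2800
d₁ = [ln(398/406) + (0.007 + 0.28²/2)·1] / 0.2800 = [-0.0199 + 0.0462] / 0.2800 = 0.0939 ≈ 0.09
d₂ = d₁ − σ√T = 0.0939 − 0.2800 = -0.1861 ≈ -0.19
Risk-neutral Pr[S_T > K] = N(d₂) = N(-0.19) = 0.4247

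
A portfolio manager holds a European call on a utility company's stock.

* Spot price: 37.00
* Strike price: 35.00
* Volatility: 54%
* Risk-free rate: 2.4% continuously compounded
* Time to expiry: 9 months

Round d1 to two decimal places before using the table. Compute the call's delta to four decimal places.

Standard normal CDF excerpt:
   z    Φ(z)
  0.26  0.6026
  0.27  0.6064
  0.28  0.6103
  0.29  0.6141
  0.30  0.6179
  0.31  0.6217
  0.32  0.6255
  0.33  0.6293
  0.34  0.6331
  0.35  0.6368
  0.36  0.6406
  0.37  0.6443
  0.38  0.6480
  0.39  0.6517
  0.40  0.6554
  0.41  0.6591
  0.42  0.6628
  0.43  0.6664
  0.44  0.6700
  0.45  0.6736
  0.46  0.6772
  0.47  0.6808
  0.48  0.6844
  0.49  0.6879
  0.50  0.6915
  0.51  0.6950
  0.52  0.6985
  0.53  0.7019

0.6517

σ√T = 0.54 × 0.8660 = 0.4677
d₁ = [ln(37/35) + (0.024 + 0.54²/2)·0.75] / 0.4677 = [0.0556 + 0.1274] / 0.4677 = 0.3911 ≈ 0.39
N(d₁) = N(0.39) = 0.6517
Δ_call = N(d₁) = 0.6517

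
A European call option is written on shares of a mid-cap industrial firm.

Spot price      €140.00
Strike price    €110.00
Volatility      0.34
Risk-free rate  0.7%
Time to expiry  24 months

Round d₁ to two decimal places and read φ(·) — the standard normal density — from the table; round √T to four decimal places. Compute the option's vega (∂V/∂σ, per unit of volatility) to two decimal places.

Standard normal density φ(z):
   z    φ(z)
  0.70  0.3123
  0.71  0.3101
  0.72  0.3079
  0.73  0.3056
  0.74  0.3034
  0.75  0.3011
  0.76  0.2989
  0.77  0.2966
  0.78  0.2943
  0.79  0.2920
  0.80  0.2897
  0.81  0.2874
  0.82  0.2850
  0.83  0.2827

T = 2;  σ√T = 0.4808
d₁ = [ln(140/110) + (0.007 + 0.34²/2)·2] / 0.4808 = [0.2412 + 0.1296] / 0.4808 = 0.7711 → 0.77
√T = √2 = 1.4142
φ(d₁) = φ(0.77) = 0.2966
vega = S·φ(d₁)·√T = 140·0.2966·1.4142 = 58.7232
(The put has the same vega.)

58.72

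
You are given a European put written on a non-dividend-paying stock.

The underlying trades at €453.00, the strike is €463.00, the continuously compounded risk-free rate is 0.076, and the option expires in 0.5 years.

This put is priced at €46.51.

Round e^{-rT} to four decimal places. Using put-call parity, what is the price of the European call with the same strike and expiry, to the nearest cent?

e^(−rT) = e^(−0.076·0.5) = 0.9627
Put-call parity: C − P = S − K·e^(−rT) = 453 − 463·0.9627 = 453 − 445.7301 = 7.2699
C = P + (C − P) = 46.51 + (7.2699) = 53.7799

€53.78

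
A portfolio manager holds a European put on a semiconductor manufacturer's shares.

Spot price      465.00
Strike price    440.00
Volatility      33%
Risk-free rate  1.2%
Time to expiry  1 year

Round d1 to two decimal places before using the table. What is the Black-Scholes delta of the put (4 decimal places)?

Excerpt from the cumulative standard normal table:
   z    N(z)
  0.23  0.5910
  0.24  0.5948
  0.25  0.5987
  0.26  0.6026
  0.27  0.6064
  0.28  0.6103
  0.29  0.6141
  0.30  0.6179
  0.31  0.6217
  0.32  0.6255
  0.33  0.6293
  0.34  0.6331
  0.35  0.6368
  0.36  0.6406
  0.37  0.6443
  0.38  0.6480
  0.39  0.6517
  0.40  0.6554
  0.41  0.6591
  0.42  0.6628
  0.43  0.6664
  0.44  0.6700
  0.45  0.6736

-0.3557

T = 1;  σ√T = 0.3300
d₁ = [ln(465/440) + (0.012 + 0.33²/2)·1] / 0.3300 = [0.0553 + 0.0665] / 0.3300 = 0.3688 → 0.37
N(d₁) = N(0.37) = 0.6443
Δ_put = N(d₁) − 1 = 0.6443 − 1 = -0.3557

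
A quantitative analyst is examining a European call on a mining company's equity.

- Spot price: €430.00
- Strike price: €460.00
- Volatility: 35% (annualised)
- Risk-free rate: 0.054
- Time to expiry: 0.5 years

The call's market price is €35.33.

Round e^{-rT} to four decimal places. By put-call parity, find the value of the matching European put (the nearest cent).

€53.09

e^(−rT) = e^(−0.054·0.5) = 0.9734
Put-call parity: C − P = S − K·e^(−rT) = 430 − 460·0.9734 = 430 − 447.7640 = -17.7640
P = C − (C − P) = 35.33 − (-17.7640) = 53.0940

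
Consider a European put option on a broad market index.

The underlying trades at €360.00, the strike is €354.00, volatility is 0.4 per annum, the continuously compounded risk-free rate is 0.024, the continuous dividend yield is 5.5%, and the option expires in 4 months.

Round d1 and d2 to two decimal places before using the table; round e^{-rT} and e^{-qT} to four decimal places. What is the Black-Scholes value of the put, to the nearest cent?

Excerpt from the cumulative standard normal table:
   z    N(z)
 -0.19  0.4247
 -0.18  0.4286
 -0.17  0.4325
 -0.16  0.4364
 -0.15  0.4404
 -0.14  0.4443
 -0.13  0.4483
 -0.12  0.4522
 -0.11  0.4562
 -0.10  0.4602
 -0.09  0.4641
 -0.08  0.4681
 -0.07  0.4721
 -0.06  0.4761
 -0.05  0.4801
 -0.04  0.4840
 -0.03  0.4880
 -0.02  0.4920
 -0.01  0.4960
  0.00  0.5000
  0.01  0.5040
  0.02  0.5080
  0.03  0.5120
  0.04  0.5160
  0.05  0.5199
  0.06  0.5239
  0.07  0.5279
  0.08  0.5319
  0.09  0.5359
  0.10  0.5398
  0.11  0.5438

€31.15

σ√T = 0.4 × 0.5774 = 0.2309
d₁ = [ln(360/354) + (0.024 − 0.055 + 0.4²/2)·0.3333] / 0.2309 = [0.0168 + 0.0163] / 0.2309 = 0.1435 which rounds to 0.14
d₂ = d₁ − σ√T = 0.1435 − 0.2309 = -0.0874 which rounds to -0.09
exp(−qT) = exp(−0.055·0.3333) = 0.9818;  exp(−rT) = exp(−0.024·0.3333) = 0.9920
P = 354·0.9920·N(0.09) − 360·0.9818·N(-0.14) = 354·0.9920·0.5359 − 360·0.9818·0.4443 = 188.1909 − 157.0369 = 31.1540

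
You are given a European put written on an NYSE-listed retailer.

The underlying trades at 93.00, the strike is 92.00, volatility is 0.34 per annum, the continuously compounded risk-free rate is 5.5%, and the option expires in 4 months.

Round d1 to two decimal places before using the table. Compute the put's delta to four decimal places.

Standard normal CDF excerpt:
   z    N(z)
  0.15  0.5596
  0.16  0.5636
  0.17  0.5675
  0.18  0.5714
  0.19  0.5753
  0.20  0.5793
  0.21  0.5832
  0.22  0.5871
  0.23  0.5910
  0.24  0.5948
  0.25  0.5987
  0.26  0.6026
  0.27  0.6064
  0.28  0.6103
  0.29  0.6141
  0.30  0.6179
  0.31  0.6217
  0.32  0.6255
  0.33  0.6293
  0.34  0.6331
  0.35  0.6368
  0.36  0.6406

T = 0.3333;  σ√T = 0.1963
ln(S/K) + (r + σ²/2)T = ln(93/92) + (0.055 + 0.34²/2)·0.3333 = 0.0108 + 0.0376 = 0.0484
d₁ = 0.0484 / 0.1963 = 0.2466 → 0.25
N(d₁) = N(0.25) = 0.5987
Δ_put = N(d₁) − 1 = 0.5987 − 1 = -0.4013

-0.4013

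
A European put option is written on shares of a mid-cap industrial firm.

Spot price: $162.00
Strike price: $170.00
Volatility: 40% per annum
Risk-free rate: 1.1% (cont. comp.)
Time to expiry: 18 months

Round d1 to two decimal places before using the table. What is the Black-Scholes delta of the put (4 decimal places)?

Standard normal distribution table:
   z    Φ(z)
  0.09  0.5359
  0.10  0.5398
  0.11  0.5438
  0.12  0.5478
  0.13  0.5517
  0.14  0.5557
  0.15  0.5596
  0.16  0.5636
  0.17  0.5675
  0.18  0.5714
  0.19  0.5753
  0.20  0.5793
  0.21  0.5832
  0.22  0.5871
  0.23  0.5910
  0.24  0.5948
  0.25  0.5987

-0.4286

T = 1.5;  σ√T = 0.4899
d₁ = [ln(162/170) + (0.011 + 0.4²/2)·1.5] / 0.4899 = [-0.0482 + 0.1365] / 0.4899 = 0.1802 ⇒ 0.18
N(d₁) = N(0.18) = 0.5714
Δ_put = N(d₁) − 1 = 0.5714 − 1 = -0.4286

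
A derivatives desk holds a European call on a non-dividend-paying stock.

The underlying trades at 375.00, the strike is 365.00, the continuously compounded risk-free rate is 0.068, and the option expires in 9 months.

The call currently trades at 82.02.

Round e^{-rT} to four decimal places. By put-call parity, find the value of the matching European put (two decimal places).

e^(−rT) = e^(−0.068·0.75) = 0.9503
Put-call parity: C − P = S − K·e^(−rT) = 375 − 365·0.9503 = 375 − 346.8595 = 28.1405
P = C − (C − P) = 82.02 − (28.1405) = 53.8795

53.88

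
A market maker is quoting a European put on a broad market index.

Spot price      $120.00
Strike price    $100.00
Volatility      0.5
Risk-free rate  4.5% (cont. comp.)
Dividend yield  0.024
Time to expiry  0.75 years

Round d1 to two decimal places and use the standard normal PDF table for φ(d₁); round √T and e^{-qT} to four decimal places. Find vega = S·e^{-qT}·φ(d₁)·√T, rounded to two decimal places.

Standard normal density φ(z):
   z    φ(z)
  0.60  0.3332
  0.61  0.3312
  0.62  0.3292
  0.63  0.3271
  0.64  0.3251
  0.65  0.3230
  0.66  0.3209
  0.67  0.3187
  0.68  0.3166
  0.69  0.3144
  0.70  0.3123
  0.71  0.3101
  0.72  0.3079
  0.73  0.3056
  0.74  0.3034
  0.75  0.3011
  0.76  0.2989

32.53

σ√T = 0.5 × 0.8660 = 0.4330
ln(S/K) + (r − q + σ²/2)T = ln(120/100) + (0.045 − 0.024 + 0.5²/2)·0.75 = 0.1823 + 0.1095 = 0.2918
d₁ = 0.2918 / 0.4330 = 0.6739 which rounds to 0.67
√T = √0.75 = 0.8660
φ(d₁) = φ(0.67) = 0.3187
e^(−qT) = e^(−0.024·0.75) = 0.9822
vega = S·e^(−qT)·φ(d₁)·√T = 120·0.9822·0.3187·0.8660 = 32.5298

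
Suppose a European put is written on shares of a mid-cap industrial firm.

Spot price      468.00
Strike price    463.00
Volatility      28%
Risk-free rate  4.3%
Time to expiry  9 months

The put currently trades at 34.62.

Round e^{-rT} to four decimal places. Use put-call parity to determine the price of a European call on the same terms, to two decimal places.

54.30

e^(−rT) = e^(−0.043·0.75) = 0.9683
Put-call parity: C − P = S − K·e^(−rT) = 468 − 463·0.9683 = 468 − 448.3229 = 19.6771
C = P + (C − P) = 34.62 + (19.6771) = 54.2971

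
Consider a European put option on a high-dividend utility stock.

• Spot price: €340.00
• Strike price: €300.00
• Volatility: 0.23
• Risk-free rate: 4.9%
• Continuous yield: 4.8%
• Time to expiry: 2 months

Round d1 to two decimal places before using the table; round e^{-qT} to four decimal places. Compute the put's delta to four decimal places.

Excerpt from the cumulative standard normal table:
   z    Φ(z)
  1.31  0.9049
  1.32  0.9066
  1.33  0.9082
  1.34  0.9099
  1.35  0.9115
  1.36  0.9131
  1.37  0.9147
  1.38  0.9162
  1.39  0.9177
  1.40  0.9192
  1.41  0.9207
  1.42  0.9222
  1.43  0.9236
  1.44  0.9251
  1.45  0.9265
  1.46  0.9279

-0.0831

T = 0.1667;  σ√T = 0.0939
d₁ = [ln(340/300) + (0.049 − 0.048 + 0.23²/2)·0.1667] / 0.0939 = [0.1252 + 0.0046] / 0.0939 = 1.3817 ≈ 1.38
N(d₁) = N(1.38) = 0.9162
Δ_put = exp(−qT)·(N(d₁) − 1) = 0.9920·(0.9162 − 1) = -0.0831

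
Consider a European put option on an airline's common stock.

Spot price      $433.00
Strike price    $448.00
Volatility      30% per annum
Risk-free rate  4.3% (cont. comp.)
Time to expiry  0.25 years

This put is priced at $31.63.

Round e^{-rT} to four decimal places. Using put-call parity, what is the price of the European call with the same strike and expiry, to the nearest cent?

$21.42

exp(−rT) = exp(−0.043·0.25) = 0.9893
Put-call parity: C − P = S − K·e^(−rT) = 433 − 448·0.9893 = 433 − 443.2064 = -10.2064
C = P + (C − P) = 31.63 + (-10.2064) = 21.4236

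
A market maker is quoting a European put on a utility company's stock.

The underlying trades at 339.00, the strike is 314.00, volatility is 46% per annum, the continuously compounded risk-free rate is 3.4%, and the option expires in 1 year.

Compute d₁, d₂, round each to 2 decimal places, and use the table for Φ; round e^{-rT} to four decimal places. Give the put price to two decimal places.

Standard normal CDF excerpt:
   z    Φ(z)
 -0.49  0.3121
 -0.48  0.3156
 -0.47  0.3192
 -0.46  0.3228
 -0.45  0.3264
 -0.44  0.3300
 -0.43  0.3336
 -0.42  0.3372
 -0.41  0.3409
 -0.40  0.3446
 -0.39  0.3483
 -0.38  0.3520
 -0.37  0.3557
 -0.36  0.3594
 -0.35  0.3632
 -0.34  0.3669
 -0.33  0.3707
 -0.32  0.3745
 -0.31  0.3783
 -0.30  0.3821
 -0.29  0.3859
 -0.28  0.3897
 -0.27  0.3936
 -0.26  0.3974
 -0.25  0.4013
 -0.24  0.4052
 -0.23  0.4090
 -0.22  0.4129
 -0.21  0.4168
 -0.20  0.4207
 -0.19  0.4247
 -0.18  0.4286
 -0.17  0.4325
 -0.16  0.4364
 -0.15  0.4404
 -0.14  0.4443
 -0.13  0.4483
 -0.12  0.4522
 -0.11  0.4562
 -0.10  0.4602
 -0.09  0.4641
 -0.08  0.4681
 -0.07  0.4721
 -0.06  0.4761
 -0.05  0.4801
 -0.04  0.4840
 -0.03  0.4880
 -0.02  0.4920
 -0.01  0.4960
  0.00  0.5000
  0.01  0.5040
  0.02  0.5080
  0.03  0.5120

σ√T = 0.46·√1 = 0.4600
ln(S/K) + (r + σ²/2)T = ln(339/314) + (0.034 + 0.46²/2)·1 = 0.0766 + 0.1398 = 0.2164
d₁ = 0.2164 / 0.4600 = 0.4705 which rounds to 0.47
d₂ = d₁ − σ√T = 0.4705 − 0.4600 = 0.0105 which rounds to 0.01
e^(−rT) = e^(−0.034·1) = 0.9666
N(−d₂) = N(-0.01) = 0.4960;  N(−d₁) = N(-0.47) = 0.3192
P = 314·0.9666·0.4960 − 339·0.3192 = 150.5422 − 108.2088 = 42.3334

42.33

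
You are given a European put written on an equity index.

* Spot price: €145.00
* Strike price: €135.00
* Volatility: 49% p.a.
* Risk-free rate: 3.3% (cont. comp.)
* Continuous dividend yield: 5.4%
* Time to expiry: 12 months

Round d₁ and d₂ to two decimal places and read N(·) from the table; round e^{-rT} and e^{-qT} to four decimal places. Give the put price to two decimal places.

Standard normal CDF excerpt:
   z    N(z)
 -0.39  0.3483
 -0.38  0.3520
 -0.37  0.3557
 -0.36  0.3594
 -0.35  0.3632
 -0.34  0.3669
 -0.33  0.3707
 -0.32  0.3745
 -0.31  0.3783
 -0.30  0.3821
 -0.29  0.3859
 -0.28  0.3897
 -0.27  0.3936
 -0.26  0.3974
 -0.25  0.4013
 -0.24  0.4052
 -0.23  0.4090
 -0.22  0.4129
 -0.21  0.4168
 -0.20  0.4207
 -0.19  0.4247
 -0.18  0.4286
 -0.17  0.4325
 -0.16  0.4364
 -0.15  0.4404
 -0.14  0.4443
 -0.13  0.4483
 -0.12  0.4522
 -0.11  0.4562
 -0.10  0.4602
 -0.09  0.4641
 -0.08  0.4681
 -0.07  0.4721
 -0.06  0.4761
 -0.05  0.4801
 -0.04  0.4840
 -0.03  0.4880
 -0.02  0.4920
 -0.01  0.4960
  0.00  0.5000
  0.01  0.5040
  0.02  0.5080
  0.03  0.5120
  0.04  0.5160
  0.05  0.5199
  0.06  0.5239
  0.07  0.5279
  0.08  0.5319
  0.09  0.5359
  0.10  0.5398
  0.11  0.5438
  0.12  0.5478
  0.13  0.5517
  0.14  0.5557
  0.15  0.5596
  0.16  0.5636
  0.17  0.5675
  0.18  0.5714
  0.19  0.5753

T = 1;  σ√T = 0.4900
d₁ = [ln(145/135) + (0.033 − 0.054 + 0.49²/2)·1] / 0.4900 = [0.0715 + 0.0990] / 0.4900 = 0.3480 ⇒ 0.35
d₂ = d₁ − σ√T = 0.3480 − 0.4900 = -0.1420 ⇒ -0.14
e^(−qT) = e^(−0.054·1) = 0.9474;  e^(−rT) = e^(−0.033·1) = 0.9675
N(−d₂) = N(0.14) = 0.5557;  N(−d₁) = N(-0.35) = 0.3632
P = 135·0.9675·0.5557 − 145·0.9474·0.3632 = 72.5814 − 49.8939 = 22.6875

€22.69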